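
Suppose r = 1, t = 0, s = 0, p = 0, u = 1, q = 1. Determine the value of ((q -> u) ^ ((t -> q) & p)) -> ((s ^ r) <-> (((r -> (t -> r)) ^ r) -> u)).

q -> u = 1 -> 1 = 1
t -> q = 0 -> 1 = 1
(t -> q) & p = 1 & 0 = 0
(q -> u) ^ ((t -> q) & p) = 1 ^ 0 = 1
s ^ r = 0 ^ 1 = 1
t -> r = 0 -> 1 = 1
r -> (t -> r) = 1 -> 1 = 1
(r -> (t -> r)) ^ r = 1 ^ 1 = 0
((r -> (t -> r)) ^ r) -> u = 0 -> 1 = 1
(s ^ r) <-> (((r -> (t -> r)) ^ r) -> u) = 1 <-> 1 = 1
((q -> u) ^ ((t -> q) & p)) -> ((s ^ r) <-> (((r -> (t -> r)) ^ r) -> u)) = 1 -> 1 = 1

1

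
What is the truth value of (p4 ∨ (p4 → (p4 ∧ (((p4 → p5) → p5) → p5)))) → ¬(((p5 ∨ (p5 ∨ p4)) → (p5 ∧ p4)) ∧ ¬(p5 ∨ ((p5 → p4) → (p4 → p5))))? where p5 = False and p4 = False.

True

p4 → p5 = False → False = True
(p4 → p5) → p5 = True → False = False
((p4 → p5) → p5) → p5 = False → False = True
p4 ∧ (((p4 → p5) → p5) → p5) = False ∧ True = False
p4 → (p4 ∧ (((p4 → p5) → p5) → p5)) = False → False = True
p4 ∨ (p4 → (p4 ∧ (((p4 → p5) → p5) → p5))) = False ∨ True = True
p5 ∨ p4 = False ∨ False = False
p5 ∨ (p5 ∨ p4) = False ∨ False = False
p5 ∧ p4 = False ∧ False = False
(p5 ∨ (p5 ∨ p4)) → (p5 ∧ p4) = False → False = True
p5 → p4 = False → False = True
p4 → p5 = False → False = True
(p5 → p4) → (p4 → p5) = True → True = True
p5 ∨ ((p5 → p4) → (p4 → p5)) = False ∨ True = True
¬(p5 ∨ ((p5 → p4) → (p4 → p5))) = ¬True = False
((p5 ∨ (p5 ∨ p4)) → (p5 ∧ p4)) ∧ ¬(p5 ∨ ((p5 → p4) → (p4 → p5))) = True ∧ False = False
¬(((p5 ∨ (p5 ∨ p4)) → (p5 ∧ p4)) ∧ ¬(p5 ∨ ((p5 → p4) → (p4 → p5)))) = ¬False = True
(p4 ∨ (p4 → (p4 ∧ (((p4 → p5) → p5) → p5)))) → ¬(((p5 ∨ (p5 ∨ p4)) → (p5 ∧ p4)) ∧ ¬(p5 ∨ ((p5 → p4) → (p4 → p5)))) = True → True = True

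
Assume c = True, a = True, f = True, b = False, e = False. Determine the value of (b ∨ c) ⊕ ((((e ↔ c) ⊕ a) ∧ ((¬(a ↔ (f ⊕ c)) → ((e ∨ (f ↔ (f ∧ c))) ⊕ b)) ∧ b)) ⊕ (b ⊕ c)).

b ∨ c = False ∨ True = True
e ↔ c = False ↔ True = False
(e ↔ c) ⊕ a = False ⊕ True = True
f ⊕ c = True ⊕ True = False
a ↔ (f ⊕ c) = True ↔ False = False
¬(a ↔ (f ⊕ c)) = ¬False = True
f ∧ c = True ∧ True = True
f ↔ (f ∧ c) = True ↔ True = True
e ∨ (f ↔ (f ∧ c)) = False ∨ True = True
(e ∨ (f ↔ (f ∧ c))) ⊕ b = True ⊕ False = True
¬(a ↔ (f ⊕ c)) → ((e ∨ (f ↔ (f ∧ c))) ⊕ b) = True → True = True
(¬(a ↔ (f ⊕ c)) → ((e ∨ (f ↔ (f ∧ c))) ⊕ b)) ∧ b = True ∧ False = False
((e ↔ c) ⊕ a) ∧ ((¬(a ↔ (f ⊕ c)) → ((e ∨ (f ↔ (f ∧ c))) ⊕ b)) ∧ b) = True ∧ False = False
b ⊕ c = False ⊕ True = True
(((e ↔ c) ⊕ a) ∧ ((¬(a ↔ (f ⊕ c)) → ((e ∨ (f ↔ (f ∧ c))) ⊕ b)) ∧ b)) ⊕ (b ⊕ c) = False ⊕ True = True
(b ∨ c) ⊕ ((((e ↔ c) ⊕ a) ∧ ((¬(a ↔ (f ⊕ c)) → ((e ∨ (f ↔ (f ∧ c))) ⊕ b)) ∧ b)) ⊕ (b ⊕ c)) = True ⊕ True = False

False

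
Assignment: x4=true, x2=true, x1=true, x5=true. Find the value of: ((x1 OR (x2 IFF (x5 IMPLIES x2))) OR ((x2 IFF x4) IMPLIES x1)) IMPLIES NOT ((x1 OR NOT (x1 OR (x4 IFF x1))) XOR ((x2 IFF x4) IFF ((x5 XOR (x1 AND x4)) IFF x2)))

x5 IMPLIES x2 = true IMPLIES true = true
x2 IFF (x5 IMPLIES x2) = true IFF true = true
x1 OR (x2 IFF (x5 IMPLIES x2)) = true OR true = true
x2 IFF x4 = true IFF true = true
(x2 IFF x4) IMPLIES x1 = true IMPLIES true = true
(x1 OR (x2 IFF (x5 IMPLIES x2))) OR ((x2 IFF x4) IMPLIES x1) = true OR true = true
x4 IFF x1 = true IFF true = true
x1 OR (x4 IFF x1) = true OR true = true
NOT (x1 OR (x4 IFF x1)) = NOT true = false
x1 OR NOT (x1 OR (x4 IFF x1)) = true OR false = true
x2 IFF x4 = true IFF true = true
x1 AND x4 = true AND true = true
x5 XOR (x1 AND x4) = true XOR true = false
(x5 XOR (x1 AND x4)) IFF x2 = false IFF true = false
(x2 IFF x4) IFF ((x5 XOR (x1 AND x4)) IFF x2) = true IFF false = false
(x1 OR NOT (x1 OR (x4 IFF x1))) XOR ((x2 IFF x4) IFF ((x5 XOR (x1 AND x4)) IFF x2)) = true XOR false = true
NOT ((x1 OR NOT (x1 OR (x4 IFF x1))) XOR ((x2 IFF x4) IFF ((x5 XOR (x1 AND x4)) IFF x2))) = NOT true = false
((x1 OR (x2 IFF (x5 IMPLIES x2))) OR ((x2 IFF x4) IMPLIES x1)) IMPLIES NOT ((x1 OR NOT (x1 OR (x4 IFF x1))) XOR ((x2 IFF x4) IFF ((x5 XOR (x1 AND x4)) IFF x2))) = true IMPLIES false = false

false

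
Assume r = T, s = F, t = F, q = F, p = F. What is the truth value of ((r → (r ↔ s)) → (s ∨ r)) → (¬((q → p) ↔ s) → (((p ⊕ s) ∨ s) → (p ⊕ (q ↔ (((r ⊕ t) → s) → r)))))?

r ↔ s = T ↔ F = F
r → (r ↔ s) = T → F = F
s ∨ r = F ∨ T = T
(r → (r ↔ s)) → (s ∨ r) = F → T = T
q → p = F → F = T
(q → p) ↔ s = T ↔ F = F
¬((q → p) ↔ s) = ¬F = T
p ⊕ s = F ⊕ F = F
(p ⊕ s) ∨ s = F ∨ F = F
r ⊕ t = T ⊕ F = T
(r ⊕ t) → s = T → F = F
((r ⊕ t) → s) → r = F → T = T
q ↔ (((r ⊕ t) → s) → r) = F ↔ T = F
p ⊕ (q ↔ (((r ⊕ t) → s) → r)) = F ⊕ F = F
((p ⊕ s) ∨ s) → (p ⊕ (q ↔ (((r ⊕ t) → s) → r))) = F → F = T
¬((q → p) ↔ s) → (((p ⊕ s) ∨ s) → (p ⊕ (q ↔ (((r ⊕ t) → s) → r)))) = T → T = T
((r → (r ↔ s)) → (s ∨ r)) → (¬((q → p) ↔ s) → (((p ⊕ s) ∨ s) → (p ⊕ (q ↔ (((r ⊕ t) → s) → r))))) = T → T = T

T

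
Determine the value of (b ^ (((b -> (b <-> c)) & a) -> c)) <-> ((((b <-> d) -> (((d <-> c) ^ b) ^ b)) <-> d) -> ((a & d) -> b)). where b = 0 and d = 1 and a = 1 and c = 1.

0

b <-> c = 0 <-> 1 = 0
b -> (b <-> c) = 0 -> 0 = 1
(b -> (b <-> c)) & a = 1 & 1 = 1
((b -> (b <-> c)) & a) -> c = 1 -> 1 = 1
b ^ (((b -> (b <-> c)) & a) -> c) = 0 ^ 1 = 1
b <-> d = 0 <-> 1 = 0
d <-> c = 1 <-> 1 = 1
(d <-> c) ^ b = 1 ^ 0 = 1
((d <-> c) ^ b) ^ b = 1 ^ 0 = 1
(b <-> d) -> (((d <-> c) ^ b) ^ b) = 0 -> 1 = 1
((b <-> d) -> (((d <-> c) ^ b) ^ b)) <-> d = 1 <-> 1 = 1
a & d = 1 & 1 = 1
(a & d) -> b = 1 -> 0 = 0
(((b <-> d) -> (((d <-> c) ^ b) ^ b)) <-> d) -> ((a & d) -> b) = 1 -> 0 = 0
(b ^ (((b -> (b <-> c)) & a) -> c)) <-> ((((b <-> d) -> (((d <-> c) ^ b) ^ b)) <-> d) -> ((a & d) -> b)) = 1 <-> 0 = 0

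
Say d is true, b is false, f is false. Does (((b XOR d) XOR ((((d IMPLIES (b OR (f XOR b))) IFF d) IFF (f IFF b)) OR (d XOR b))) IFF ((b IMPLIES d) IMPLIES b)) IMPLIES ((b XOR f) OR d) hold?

T

Substituting d=T, b=F, f=F:
b XOR d = F XOR T = T
f XOR b = F XOR F = F
b OR (f XOR b) = F OR F = F
d IMPLIES (b OR (f XOR b)) = T IMPLIES F = F
(d IMPLIES (b OR (f XOR b))) IFF d = F IFF T = F
f IFF b = F IFF F = T
((d IMPLIES (b OR (f XOR b))) IFF d) IFF (f IFF b) = F IFF T = F
d XOR b = T XOR F = T
(((d IMPLIES (b OR (f XOR b))) IFF d) IFF (f IFF b)) OR (d XOR b) = F OR T = T
(b XOR d) XOR ((((d IMPLIES (b OR (f XOR b))) IFF d) IFF (f IFF b)) OR (d XOR b)) = T XOR T = F
b IMPLIES d = F IMPLIES T = T
(b IMPLIES d) IMPLIES b = T IMPLIES F = F
((b XOR d) XOR ((((d IMPLIES (b OR (f XOR b))) IFF d) IFF (f IFF b)) OR (d XOR b))) IFF ((b IMPLIES d) IMPLIES b) = F IFF F = T
b XOR f = F XOR F = F
(b XOR f) OR d = F OR T = T
(((b XOR d) XOR ((((d IMPLIES (b OR (f XOR b))) IFF d) IFF (f IFF b)) OR (d XOR b))) IFF ((b IMPLIES d) IMPLIES b)) IMPLIES ((b XOR f) OR d) = T IMPLIES T = T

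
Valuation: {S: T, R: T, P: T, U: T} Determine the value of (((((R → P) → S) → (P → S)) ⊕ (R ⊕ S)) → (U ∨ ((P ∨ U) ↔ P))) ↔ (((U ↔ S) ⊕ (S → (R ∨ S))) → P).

R → P = T → T = T
(R → P) → S = T → T = T
P → S = T → T = T
((R → P) → S) → (P → S) = T → T = T
R ⊕ S = T ⊕ T = F
(((R → P) → S) → (P → S)) ⊕ (R ⊕ S) = T ⊕ F = T
P ∨ U = T ∨ T = T
(P ∨ U) ↔ P = T ↔ T = T
U ∨ ((P ∨ U) ↔ P) = T ∨ T = T
((((R → P) → S) → (P → S)) ⊕ (R ⊕ S)) → (U ∨ ((P ∨ U) ↔ P)) = T → T = T
U ↔ S = T ↔ T = T
R ∨ S = T ∨ T = T
S → (R ∨ S) = T → T = T
(U ↔ S) ⊕ (S → (R ∨ S)) = T ⊕ T = F
((U ↔ S) ⊕ (S → (R ∨ S))) → P = F → T = T
(((((R → P) → S) → (P → S)) ⊕ (R ⊕ S)) → (U ∨ ((P ∨ U) ↔ P))) ↔ (((U ↔ S) ⊕ (S → (R ∨ S))) → P) = T ↔ T = T

T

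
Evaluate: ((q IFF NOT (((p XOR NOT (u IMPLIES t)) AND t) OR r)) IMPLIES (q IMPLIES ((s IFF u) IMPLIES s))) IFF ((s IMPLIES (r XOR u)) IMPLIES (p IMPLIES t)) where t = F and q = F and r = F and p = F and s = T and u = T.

T

u IMPLIES t = T IMPLIES F = F
NOT (u IMPLIES t) = NOT F = T
p XOR NOT (u IMPLIES t) = F XOR T = T
(p XOR NOT (u IMPLIES t)) AND t = T AND F = F
((p XOR NOT (u IMPLIES t)) AND t) OR r = F OR F = F
NOT (((p XOR NOT (u IMPLIES t)) AND t) OR r) = NOT F = T
q IFF NOT (((p XOR NOT (u IMPLIES t)) AND t) OR r) = F IFF T = F
s IFF u = T IFF T = T
(s IFF u) IMPLIES s = T IMPLIES T = T
q IMPLIES ((s IFF u) IMPLIES s) = F IMPLIES T = T
(q IFF NOT (((p XOR NOT (u IMPLIES t)) AND t) OR r)) IMPLIES (q IMPLIES ((s IFF u) IMPLIES s)) = F IMPLIES T = T
r XOR u = F XOR T = T
s IMPLIES (r XOR u) = T IMPLIES T = T
p IMPLIES t = F IMPLIES F = T
(s IMPLIES (r XOR u)) IMPLIES (p IMPLIES t) = T IMPLIES T = T
((q IFF NOT (((p XOR NOT (u IMPLIES t)) AND t) OR r)) IMPLIES (q IMPLIES ((s IFF u) IMPLIES s))) IFF ((s IMPLIES (r XOR u)) IMPLIES (p IMPLIES t)) = T IFF T = T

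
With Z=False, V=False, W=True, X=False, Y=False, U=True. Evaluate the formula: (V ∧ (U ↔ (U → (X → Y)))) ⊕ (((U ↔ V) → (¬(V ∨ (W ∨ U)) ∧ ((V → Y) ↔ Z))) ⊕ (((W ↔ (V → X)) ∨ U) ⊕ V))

X → Y = False → False = True
U → (X → Y) = True → True = True
U ↔ (U → (X → Y)) = True ↔ True = True
V ∧ (U ↔ (U → (X → Y))) = False ∧ True = False
U ↔ V = True ↔ False = False
W ∨ U = True ∨ True = True
V ∨ (W ∨ U) = False ∨ True = True
¬(V ∨ (W ∨ U)) = ¬True = False
V → Y = False → False = True
(V → Y) ↔ Z = True ↔ False = False
¬(V ∨ (W ∨ U)) ∧ ((V → Y) ↔ Z) = False ∧ False = False
(U ↔ V) → (¬(V ∨ (W ∨ U)) ∧ ((V → Y) ↔ Z)) = False → False = True
V → X = False → False = True
W ↔ (V → X) = True ↔ True = True
(W ↔ (V → X)) ∨ U = True ∨ True = True
((W ↔ (V → X)) ∨ U) ⊕ V = True ⊕ False = True
((U ↔ V) → (¬(V ∨ (W ∨ U)) ∧ ((V → Y) ↔ Z))) ⊕ (((W ↔ (V → X)) ∨ U) ⊕ V) = True ⊕ True = False
(V ∧ (U ↔ (U → (X → Y)))) ⊕ (((U ↔ V) → (¬(V ∨ (W ∨ U)) ∧ ((V → Y) ↔ Z))) ⊕ (((W ↔ (V → X)) ∨ U) ⊕ V)) = False ⊕ False = False

False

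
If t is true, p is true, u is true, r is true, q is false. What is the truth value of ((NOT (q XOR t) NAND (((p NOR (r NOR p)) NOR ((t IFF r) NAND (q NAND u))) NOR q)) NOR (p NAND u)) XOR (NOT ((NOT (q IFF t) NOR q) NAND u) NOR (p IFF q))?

True

q XOR t = False XOR True = True
NOT (q XOR t) = NOT True = False
r NOR p = True NOR True = False
p NOR (r NOR p) = True NOR False = False
t IFF r = True IFF True = True
q NAND u = False NAND True = True
(t IFF r) NAND (q NAND u) = True NAND True = False
(p NOR (r NOR p)) NOR ((t IFF r) NAND (q NAND u)) = False NOR False = True
((p NOR (r NOR p)) NOR ((t IFF r) NAND (q NAND u))) NOR q = True NOR False = False
NOT (q XOR t) NAND (((p NOR (r NOR p)) NOR ((t IFF r) NAND (q NAND u))) NOR q) = False NAND False = True
p NAND u = True NAND True = False
(NOT (q XOR t) NAND (((p NOR (r NOR p)) NOR ((t IFF r) NAND (q NAND u))) NOR q)) NOR (p NAND u) = True NOR False = False
q IFF t = False IFF True = False
NOT (q IFF t) = NOT False = True
NOT (q IFF t) NOR q = True NOR False = False
(NOT (q IFF t) NOR q) NAND u = False NAND True = True
NOT ((NOT (q IFF t) NOR q) NAND u) = NOT True = False
p IFF q = True IFF False = False
NOT ((NOT (q IFF t) NOR q) NAND u) NOR (p IFF q) = False NOR False = True
((NOT (q XOR t) NAND (((p NOR (r NOR p)) NOR ((t IFF r) NAND (q NAND u))) NOR q)) NOR (p NAND u)) XOR (NOT ((NOT (q IFF t) NOR q) NAND u) NOR (p IFF q)) = False XOR True = True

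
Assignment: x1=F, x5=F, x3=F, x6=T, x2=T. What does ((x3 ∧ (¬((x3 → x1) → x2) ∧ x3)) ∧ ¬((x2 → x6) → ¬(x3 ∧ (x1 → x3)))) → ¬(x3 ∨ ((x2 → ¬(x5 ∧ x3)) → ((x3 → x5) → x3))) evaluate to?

x3 → x1 = F → F = T
(x3 → x1) → x2 = T → T = T
¬((x3 → x1) → x2) = ¬T = F
¬((x3 → x1) → x2) ∧ x3 = F ∧ F = F
x3 ∧ (¬((x3 → x1) → x2) ∧ x3) = F ∧ F = F
x2 → x6 = T → T = T
x1 → x3 = F → F = T
x3 ∧ (x1 → x3) = F ∧ T = F
¬(x3 ∧ (x1 → x3)) = ¬F = T
(x2 → x6) → ¬(x3 ∧ (x1 → x3)) = T → T = T
¬((x2 → x6) → ¬(x3 ∧ (x1 → x3))) = ¬T = F
(x3 ∧ (¬((x3 → x1) → x2) ∧ x3)) ∧ ¬((x2 → x6) → ¬(x3 ∧ (x1 → x3))) = F ∧ F = F
x5 ∧ x3 = F ∧ F = F
¬(x5 ∧ x3) = ¬F = T
x2 → ¬(x5 ∧ x3) = T → T = T
x3 → x5 = F → F = T
(x3 → x5) → x3 = T → F = F
(x2 → ¬(x5 ∧ x3)) → ((x3 → x5) → x3) = T → F = F
x3 ∨ ((x2 → ¬(x5 ∧ x3)) → ((x3 → x5) → x3)) = F ∨ F = F
¬(x3 ∨ ((x2 → ¬(x5 ∧ x3)) → ((x3 → x5) → x3))) = ¬F = T
((x3 ∧ (¬((x3 → x1) → x2) ∧ x3)) ∧ ¬((x2 → x6) → ¬(x3 ∧ (x1 → x3)))) → ¬(x3 ∨ ((x2 → ¬(x5 ∧ x3)) → ((x3 → x5) → x3))) = F → T = T

T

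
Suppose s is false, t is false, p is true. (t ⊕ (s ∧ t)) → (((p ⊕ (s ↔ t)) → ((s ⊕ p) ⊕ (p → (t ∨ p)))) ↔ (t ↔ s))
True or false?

s ∧ t = F ∧ F = F
t ⊕ (s ∧ t) = F ⊕ F = F
s ↔ t = F ↔ F = T
p ⊕ (s ↔ t) = T ⊕ T = F
s ⊕ p = F ⊕ T = T
t ∨ p = F ∨ T = T
p → (t ∨ p) = T → T = T
(s ⊕ p) ⊕ (p → (t ∨ p)) = T ⊕ T = F
(p ⊕ (s ↔ t)) → ((s ⊕ p) ⊕ (p → (t ∨ p))) = F → F = T
t ↔ s = F ↔ F = T
((p ⊕ (s ↔ t)) → ((s ⊕ p) ⊕ (p → (t ∨ p)))) ↔ (t ↔ s) = T ↔ T = T
(t ⊕ (s ∧ t)) → (((p ⊕ (s ↔ t)) → ((s ⊕ p) ⊕ (p → (t ∨ p)))) ↔ (t ↔ s)) = F → T = T

T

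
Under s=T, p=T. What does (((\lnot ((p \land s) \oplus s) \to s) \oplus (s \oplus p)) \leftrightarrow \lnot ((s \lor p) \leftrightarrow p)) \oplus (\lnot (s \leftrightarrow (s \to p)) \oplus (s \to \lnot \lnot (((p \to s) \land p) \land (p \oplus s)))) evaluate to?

p \land s = T \land T = T
(p \land s) \oplus s = T \oplus T = F
\lnot ((p \land s) \oplus s) = \lnot F = T
\lnot ((p \land s) \oplus s) \to s = T \to T = T
s \oplus p = T \oplus T = F
(\lnot ((p \land s) \oplus s) \to s) \oplus (s \oplus p) = T \oplus F = T
s \lor p = T \lor T = T
(s \lor p) \leftrightarrow p = T \leftrightarrow T = T
\lnot ((s \lor p) \leftrightarrow p) = \lnot T = F
((\lnot ((p \land s) \oplus s) \to s) \oplus (s \oplus p)) \leftrightarrow \lnot ((s \lor p) \leftrightarrow p) = T \leftrightarrow F = F
s \to p = T \to T = T
s \leftrightarrow (s \to p) = T \leftrightarrow T = T
\lnot (s \leftrightarrow (s \to p)) = \lnot T = F
p \to s = T \to T = T
(p \to s) \land p = T \land T = T
p \oplus s = T \oplus T = F
((p \to s) \land p) \land (p \oplus s) = T \land F = F
\lnot (((p \to s) \land p) \land (p \oplus s)) = \lnot F = T
\lnot \lnot (((p \to s) \land p) \land (p \oplus s)) = \lnot T = F
s \to \lnot \lnot (((p \to s) \land p) \land (p \oplus s)) = T \to F = F
\lnot (s \leftrightarrow (s \to p)) \oplus (s \to \lnot \lnot (((p \to s) \land p) \land (p \oplus s))) = F \oplus F = F
(((\lnot ((p \land s) \oplus s) \to s) \oplus (s \oplus p)) \leftrightarrow \lnot ((s \lor p) \leftrightarrow p)) \oplus (\lnot (s \leftrightarrow (s \to p)) \oplus (s \to \lnot \lnot (((p \to s) \land p) \land (p \oplus s)))) = F \oplus F = F

F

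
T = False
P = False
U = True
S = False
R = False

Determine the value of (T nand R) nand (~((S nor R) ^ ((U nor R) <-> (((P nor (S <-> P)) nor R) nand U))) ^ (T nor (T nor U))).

True

Substituting T=False, P=False, U=True, S=False, R=False:
T nand R = False nand False = True
S nor R = False nor False = True
U nor R = True nor False = False
S <-> P = False <-> False = True
P nor (S <-> P) = False nor True = False
(P nor (S <-> P)) nor R = False nor False = True
((P nor (S <-> P)) nor R) nand U = True nand True = False
(U nor R) <-> (((P nor (S <-> P)) nor R) nand U) = False <-> False = True
(S nor R) ^ ((U nor R) <-> (((P nor (S <-> P)) nor R) nand U)) = True ^ True = False
~((S nor R) ^ ((U nor R) <-> (((P nor (S <-> P)) nor R) nand U))) = ~False = True
T nor U = False nor True = False
T nor (T nor U) = False nor False = True
~((S nor R) ^ ((U nor R) <-> (((P nor (S <-> P)) nor R) nand U))) ^ (T nor (T nor U)) = True ^ True = False
(T nand R) nand (~((S nor R) ^ ((U nor R) <-> (((P nor (S <-> P)) nor R) nand U))) ^ (T nor (T nor U))) = True nand False = True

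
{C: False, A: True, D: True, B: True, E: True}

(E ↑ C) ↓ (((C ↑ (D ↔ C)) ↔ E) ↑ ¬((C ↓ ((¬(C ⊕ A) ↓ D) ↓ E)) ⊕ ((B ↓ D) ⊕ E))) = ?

False

E ↑ C = True ↑ False = True
D ↔ C = True ↔ False = False
C ↑ (D ↔ C) = False ↑ False = True
(C ↑ (D ↔ C)) ↔ E = True ↔ True = True
C ⊕ A = False ⊕ True = True
¬(C ⊕ A) = ¬True = False
¬(C ⊕ A) ↓ D = False ↓ True = False
(¬(C ⊕ A) ↓ D) ↓ E = False ↓ True = False
C ↓ ((¬(C ⊕ A) ↓ D) ↓ E) = False ↓ False = True
B ↓ D = True ↓ True = False
(B ↓ D) ⊕ E = False ⊕ True = True
(C ↓ ((¬(C ⊕ A) ↓ D) ↓ E)) ⊕ ((B ↓ D) ⊕ E) = True ⊕ True = False
¬((C ↓ ((¬(C ⊕ A) ↓ D) ↓ E)) ⊕ ((B ↓ D) ⊕ E)) = ¬False = True
((C ↑ (D ↔ C)) ↔ E) ↑ ¬((C ↓ ((¬(C ⊕ A) ↓ D) ↓ E)) ⊕ ((B ↓ D) ⊕ E)) = True ↑ True = False
(E ↑ C) ↓ (((C ↑ (D ↔ C)) ↔ E) ↑ ¬((C ↓ ((¬(C ⊕ A) ↓ D) ↓ E)) ⊕ ((B ↓ D) ⊕ E))) = True ↓ False = False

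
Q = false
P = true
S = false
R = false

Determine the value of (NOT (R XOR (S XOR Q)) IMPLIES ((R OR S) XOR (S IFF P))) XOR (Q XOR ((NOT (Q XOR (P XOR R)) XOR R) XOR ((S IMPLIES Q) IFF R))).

S XOR Q = false XOR false = false
R XOR (S XOR Q) = false XOR false = false
NOT (R XOR (S XOR Q)) = NOT false = true
R OR S = false OR false = false
S IFF P = false IFF true = false
(R OR S) XOR (S IFF P) = false XOR false = false
NOT (R XOR (S XOR Q)) IMPLIES ((R OR S) XOR (S IFF P)) = true IMPLIES false = false
P XOR R = true XOR false = true
Q XOR (P XOR R) = false XOR true = true
NOT (Q XOR (P XOR R)) = NOT true = false
NOT (Q XOR (P XOR R)) XOR R = false XOR false = false
S IMPLIES Q = false IMPLIES false = true
(S IMPLIES Q) IFF R = true IFF false = false
(NOT (Q XOR (P XOR R)) XOR R) XOR ((S IMPLIES Q) IFF R) = false XOR false = false
Q XOR ((NOT (Q XOR (P XOR R)) XOR R) XOR ((S IMPLIES Q) IFF R)) = false XOR false = false
(NOT (R XOR (S XOR Q)) IMPLIES ((R OR S) XOR (S IFF P))) XOR (Q XOR ((NOT (Q XOR (P XOR R)) XOR R) XOR ((S IMPLIES Q) IFF R))) = false XOR false = false

false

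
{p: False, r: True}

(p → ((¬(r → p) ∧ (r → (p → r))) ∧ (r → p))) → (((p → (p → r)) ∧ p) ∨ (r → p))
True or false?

r → p = True → False = False
¬(r → p) = ¬False = True
p → r = False → True = True
r → (p → r) = True → True = True
¬(r → p) ∧ (r → (p → r)) = True ∧ True = True
r → p = True → False = False
(¬(r → p) ∧ (r → (p → r))) ∧ (r → p) = True ∧ False = False
p → ((¬(r → p) ∧ (r → (p → r))) ∧ (r → p)) = False → False = True
p → r = False → True = True
p → (p → r) = False → True = True
(p → (p → r)) ∧ p = True ∧ False = False
r → p = True → False = False
((p → (p → r)) ∧ p) ∨ (r → p) = False ∨ False = False
(p → ((¬(r → p) ∧ (r → (p → r))) ∧ (r → p))) → (((p → (p → r)) ∧ p) ∨ (r → p)) = True → False = False

False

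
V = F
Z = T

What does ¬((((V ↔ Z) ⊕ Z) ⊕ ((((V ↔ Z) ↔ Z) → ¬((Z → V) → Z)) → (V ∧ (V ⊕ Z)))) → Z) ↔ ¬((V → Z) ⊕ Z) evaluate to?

V ↔ Z = F ↔ T = F
(V ↔ Z) ⊕ Z = F ⊕ T = T
V ↔ Z = F ↔ T = F
(V ↔ Z) ↔ Z = F ↔ T = F
Z → V = T → F = F
(Z → V) → Z = F → T = T
¬((Z → V) → Z) = ¬T = F
((V ↔ Z) ↔ Z) → ¬((Z → V) → Z) = F → F = T
V ⊕ Z = F ⊕ T = T
V ∧ (V ⊕ Z) = F ∧ T = F
(((V ↔ Z) ↔ Z) → ¬((Z → V) → Z)) → (V ∧ (V ⊕ Z)) = T → F = F
((V ↔ Z) ⊕ Z) ⊕ ((((V ↔ Z) ↔ Z) → ¬((Z → V) → Z)) → (V ∧ (V ⊕ Z))) = T ⊕ F = T
(((V ↔ Z) ⊕ Z) ⊕ ((((V ↔ Z) ↔ Z) → ¬((Z → V) → Z)) → (V ∧ (V ⊕ Z)))) → Z = T → T = T
¬((((V ↔ Z) ⊕ Z) ⊕ ((((V ↔ Z) ↔ Z) → ¬((Z → V) → Z)) → (V ∧ (V ⊕ Z)))) → Z) = ¬T = F
V → Z = F → T = T
(V → Z) ⊕ Z = T ⊕ T = F
¬((V → Z) ⊕ Z) = ¬F = T
¬((((V ↔ Z) ⊕ Z) ⊕ ((((V ↔ Z) ↔ Z) → ¬((Z → V) → Z)) → (V ∧ (V ⊕ Z)))) → Z) ↔ ¬((V → Z) ⊕ Z) = F ↔ T = F

F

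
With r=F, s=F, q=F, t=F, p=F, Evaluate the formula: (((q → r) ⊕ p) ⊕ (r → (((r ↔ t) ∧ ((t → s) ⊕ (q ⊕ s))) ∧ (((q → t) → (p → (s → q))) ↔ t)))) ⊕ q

F

q → r = F → F = T
(q → r) ⊕ p = T ⊕ F = T
r ↔ t = F ↔ F = T
t → s = F → F = T
q ⊕ s = F ⊕ F = F
(t → s) ⊕ (q ⊕ s) = T ⊕ F = T
(r ↔ t) ∧ ((t → s) ⊕ (q ⊕ s)) = T ∧ T = T
q → t = F → F = T
s → q = F → F = T
p → (s → q) = F → T = T
(q → t) → (p → (s → q)) = T → T = T
((q → t) → (p → (s → q))) ↔ t = T ↔ F = F
((r ↔ t) ∧ ((t → s) ⊕ (q ⊕ s))) ∧ (((q → t) → (p → (s → q))) ↔ t) = T ∧ F = F
r → (((r ↔ t) ∧ ((t → s) ⊕ (q ⊕ s))) ∧ (((q → t) → (p → (s → q))) ↔ t)) = F → F = T
((q → r) ⊕ p) ⊕ (r → (((r ↔ t) ∧ ((t → s) ⊕ (q ⊕ s))) ∧ (((q → t) → (p → (s → q))) ↔ t))) = T ⊕ T = F
(((q → r) ⊕ p) ⊕ (r → (((r ↔ t) ∧ ((t → s) ⊕ (q ⊕ s))) ∧ (((q → t) → (p → (s → q))) ↔ t)))) ⊕ q = F ⊕ F = F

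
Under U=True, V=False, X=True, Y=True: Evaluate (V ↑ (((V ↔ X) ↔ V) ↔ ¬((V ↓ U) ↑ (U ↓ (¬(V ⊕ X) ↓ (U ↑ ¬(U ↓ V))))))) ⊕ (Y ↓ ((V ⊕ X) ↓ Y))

V ↔ X = False ↔ True = False
(V ↔ X) ↔ V = False ↔ False = True
V ↓ U = False ↓ True = False
V ⊕ X = False ⊕ True = True
¬(V ⊕ X) = ¬True = False
U ↓ V = True ↓ False = False
¬(U ↓ V) = ¬False = True
U ↑ ¬(U ↓ V) = True ↑ True = False
¬(V ⊕ X) ↓ (U ↑ ¬(U ↓ V)) = False ↓ False = True
U ↓ (¬(V ⊕ X) ↓ (U ↑ ¬(U ↓ V))) = True ↓ True = False
(V ↓ U) ↑ (U ↓ (¬(V ⊕ X) ↓ (U ↑ ¬(U ↓ V)))) = False ↑ False = True
¬((V ↓ U) ↑ (U ↓ (¬(V ⊕ X) ↓ (U ↑ ¬(U ↓ V))))) = ¬True = False
((V ↔ X) ↔ V) ↔ ¬((V ↓ U) ↑ (U ↓ (¬(V ⊕ X) ↓ (U ↑ ¬(U ↓ V))))) = True ↔ False = False
V ↑ (((V ↔ X) ↔ V) ↔ ¬((V ↓ U) ↑ (U ↓ (¬(V ⊕ X) ↓ (U ↑ ¬(U ↓ V)))))) = False ↑ False = True
V ⊕ X = False ⊕ True = True
(V ⊕ X) ↓ Y = True ↓ True = False
Y ↓ ((V ⊕ X) ↓ Y) = True ↓ False = False
(V ↑ (((V ↔ X) ↔ V) ↔ ¬((V ↓ U) ↑ (U ↓ (¬(V ⊕ X) ↓ (U ↑ ¬(U ↓ V))))))) ⊕ (Y ↓ ((V ⊕ X) ↓ Y)) = True ⊕ False = True

True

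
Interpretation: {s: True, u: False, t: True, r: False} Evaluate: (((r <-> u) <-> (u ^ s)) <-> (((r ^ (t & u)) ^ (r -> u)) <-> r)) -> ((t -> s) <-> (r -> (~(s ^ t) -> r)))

True

Substituting s=True, u=False, t=True, r=False:
r <-> u = False <-> False = True
u ^ s = False ^ True = True
(r <-> u) <-> (u ^ s) = True <-> True = True
t & u = True & False = False
r ^ (t & u) = False ^ False = False
r -> u = False -> False = True
(r ^ (t & u)) ^ (r -> u) = False ^ True = True
((r ^ (t & u)) ^ (r -> u)) <-> r = True <-> False = False
((r <-> u) <-> (u ^ s)) <-> (((r ^ (t & u)) ^ (r -> u)) <-> r) = True <-> False = False
t -> s = True -> True = True
s ^ t = True ^ True = False
~(s ^ t) = ~False = True
~(s ^ t) -> r = True -> False = False
r -> (~(s ^ t) -> r) = False -> False = True
(t -> s) <-> (r -> (~(s ^ t) -> r)) = True <-> True = True
(((r <-> u) <-> (u ^ s)) <-> (((r ^ (t & u)) ^ (r -> u)) <-> r)) -> ((t -> s) <-> (r -> (~(s ^ t) -> r))) = False -> True = True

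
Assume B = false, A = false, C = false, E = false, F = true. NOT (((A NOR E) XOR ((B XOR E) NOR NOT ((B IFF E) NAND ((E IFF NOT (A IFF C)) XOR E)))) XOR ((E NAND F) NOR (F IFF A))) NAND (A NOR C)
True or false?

Substituting B=false, A=false, C=false, E=false, F=true:
A NOR E = false NOR false = true
B XOR E = false XOR false = false
B IFF E = false IFF false = true
A IFF C = false IFF false = true
NOT (A IFF C) = NOT true = false
E IFF NOT (A IFF C) = false IFF false = true
(E IFF NOT (A IFF C)) XOR E = true XOR false = true
(B IFF E) NAND ((E IFF NOT (A IFF C)) XOR E) = true NAND true = false
NOT ((B IFF E) NAND ((E IFF NOT (A IFF C)) XOR E)) = NOT false = true
(B XOR E) NOR NOT ((B IFF E) NAND ((E IFF NOT (A IFF C)) XOR E)) = false NOR true = false
(A NOR E) XOR ((B XOR E) NOR NOT ((B IFF E) NAND ((E IFF NOT (A IFF C)) XOR E))) = true XOR false = true
E NAND F = false NAND true = true
F IFF A = true IFF false = false
(E NAND F) NOR (F IFF A) = true NOR false = false
((A NOR E) XOR ((B XOR E) NOR NOT ((B IFF E) NAND ((E IFF NOT (A IFF C)) XOR E)))) XOR ((E NAND F) NOR (F IFF A)) = true XOR false = true
NOT (((A NOR E) XOR ((B XOR E) NOR NOT ((B IFF E) NAND ((E IFF NOT (A IFF C)) XOR E)))) XOR ((E NAND F) NOR (F IFF A))) = NOT true = false
A NOR C = false NOR false = true
NOT (((A NOR E) XOR ((B XOR E) NOR NOT ((B IFF E) NAND ((E IFF NOT (A IFF C)) XOR E)))) XOR ((E NAND F) NOR (F IFF A))) NAND (A NOR C) = false NAND true = true

true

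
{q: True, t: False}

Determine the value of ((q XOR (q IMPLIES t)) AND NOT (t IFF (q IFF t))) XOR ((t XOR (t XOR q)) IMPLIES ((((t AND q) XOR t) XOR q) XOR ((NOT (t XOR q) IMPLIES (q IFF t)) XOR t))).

False

q IMPLIES t = True IMPLIES False = False
q XOR (q IMPLIES t) = True XOR False = True
q IFF t = True IFF False = False
t IFF (q IFF t) = False IFF False = True
NOT (t IFF (q IFF t)) = NOT True = False
(q XOR (q IMPLIES t)) AND NOT (t IFF (q IFF t)) = True AND False = False
t XOR q = False XOR True = True
t XOR (t XOR q) = False XOR True = True
t AND q = False AND True = False
(t AND q) XOR t = False XOR False = False
((t AND q) XOR t) XOR q = False XOR True = True
t XOR q = False XOR True = True
NOT (t XOR q) = NOT True = False
q IFF t = True IFF False = False
NOT (t XOR q) IMPLIES (q IFF t) = False IMPLIES False = True
(NOT (t XOR q) IMPLIES (q IFF t)) XOR t = True XOR False = True
(((t AND q) XOR t) XOR q) XOR ((NOT (t XOR q) IMPLIES (q IFF t)) XOR t) = True XOR True = False
(t XOR (t XOR q)) IMPLIES ((((t AND q) XOR t) XOR q) XOR ((NOT (t XOR q) IMPLIES (q IFF t)) XOR t)) = True IMPLIES False = False
((q XOR (q IMPLIES t)) AND NOT (t IFF (q IFF t))) XOR ((t XOR (t XOR q)) IMPLIES ((((t AND q) XOR t) XOR q) XOR ((NOT (t XOR q) IMPLIES (q IFF t)) XOR t))) = False XOR False = False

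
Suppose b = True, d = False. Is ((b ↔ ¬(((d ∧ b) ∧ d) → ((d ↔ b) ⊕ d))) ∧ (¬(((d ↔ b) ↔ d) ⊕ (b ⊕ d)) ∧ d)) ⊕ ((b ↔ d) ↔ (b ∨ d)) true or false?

False

Substituting b=True, d=False:
d ∧ b = False ∧ True = False
(d ∧ b) ∧ d = False ∧ False = False
d ↔ b = False ↔ True = False
(d ↔ b) ⊕ d = False ⊕ False = False
((d ∧ b) ∧ d) → ((d ↔ b) ⊕ d) = False → False = True
¬(((d ∧ b) ∧ d) → ((d ↔ b) ⊕ d)) = ¬True = False
b ↔ ¬(((d ∧ b) ∧ d) → ((d ↔ b) ⊕ d)) = True ↔ False = False
d ↔ b = False ↔ True = False
(d ↔ b) ↔ d = False ↔ False = True
b ⊕ d = True ⊕ False = True
((d ↔ b) ↔ d) ⊕ (b ⊕ d) = True ⊕ True = False
¬(((d ↔ b) ↔ d) ⊕ (b ⊕ d)) = ¬False = True
¬(((d ↔ b) ↔ d) ⊕ (b ⊕ d)) ∧ d = True ∧ False = False
(b ↔ ¬(((d ∧ b) ∧ d) → ((d ↔ b) ⊕ d))) ∧ (¬(((d ↔ b) ↔ d) ⊕ (b ⊕ d)) ∧ d) = False ∧ False = False
b ↔ d = True ↔ False = False
b ∨ d = True ∨ False = True
(b ↔ d) ↔ (b ∨ d) = False ↔ True = False
((b ↔ ¬(((d ∧ b) ∧ d) → ((d ↔ b) ⊕ d))) ∧ (¬(((d ↔ b) ↔ d) ⊕ (b ⊕ d)) ∧ d)) ⊕ ((b ↔ d) ↔ (b ∨ d)) = False ⊕ False = False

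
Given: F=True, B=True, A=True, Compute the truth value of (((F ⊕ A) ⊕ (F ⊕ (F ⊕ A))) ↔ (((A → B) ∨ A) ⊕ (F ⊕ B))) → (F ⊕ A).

F ⊕ A = True ⊕ True = False
F ⊕ A = True ⊕ True = False
F ⊕ (F ⊕ A) = True ⊕ False = True
(F ⊕ A) ⊕ (F ⊕ (F ⊕ A)) = False ⊕ True = True
A → B = True → True = True
(A → B) ∨ A = True ∨ True = True
F ⊕ B = True ⊕ True = False
((A → B) ∨ A) ⊕ (F ⊕ B) = True ⊕ False = True
((F ⊕ A) ⊕ (F ⊕ (F ⊕ A))) ↔ (((A → B) ∨ A) ⊕ (F ⊕ B)) = True ↔ True = True
F ⊕ A = True ⊕ True = False
(((F ⊕ A) ⊕ (F ⊕ (F ⊕ A))) ↔ (((A → B) ∨ A) ⊕ (F ⊕ B))) → (F ⊕ A) = True → False = False

False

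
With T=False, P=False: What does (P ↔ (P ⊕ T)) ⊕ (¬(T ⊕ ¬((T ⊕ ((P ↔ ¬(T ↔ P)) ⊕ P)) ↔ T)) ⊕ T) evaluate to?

P ⊕ T = False ⊕ False = False
P ↔ (P ⊕ T) = False ↔ False = True
T ↔ P = False ↔ False = True
¬(T ↔ P) = ¬True = False
P ↔ ¬(T ↔ P) = False ↔ False = True
(P ↔ ¬(T ↔ P)) ⊕ P = True ⊕ False = True
T ⊕ ((P ↔ ¬(T ↔ P)) ⊕ P) = False ⊕ True = True
(T ⊕ ((P ↔ ¬(T ↔ P)) ⊕ P)) ↔ T = True ↔ False = False
¬((T ⊕ ((P ↔ ¬(T ↔ P)) ⊕ P)) ↔ T) = ¬False = True
T ⊕ ¬((T ⊕ ((P ↔ ¬(T ↔ P)) ⊕ P)) ↔ T) = False ⊕ True = True
¬(T ⊕ ¬((T ⊕ ((P ↔ ¬(T ↔ P)) ⊕ P)) ↔ T)) = ¬True = False
¬(T ⊕ ¬((T ⊕ ((P ↔ ¬(T ↔ P)) ⊕ P)) ↔ T)) ⊕ T = False ⊕ False = False
(P ↔ (P ⊕ T)) ⊕ (¬(T ⊕ ¬((T ⊕ ((P ↔ ¬(T ↔ P)) ⊕ P)) ↔ T)) ⊕ T) = True ⊕ False = True

True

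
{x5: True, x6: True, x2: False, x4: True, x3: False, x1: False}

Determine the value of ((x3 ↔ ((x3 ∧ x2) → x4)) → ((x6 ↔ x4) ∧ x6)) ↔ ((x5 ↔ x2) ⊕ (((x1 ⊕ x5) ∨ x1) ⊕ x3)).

True

Substituting x5=True, x6=True, x2=False, x4=True, x3=False, x1=False:
x3 ∧ x2 = False ∧ False = False
(x3 ∧ x2) → x4 = False → True = True
x3 ↔ ((x3 ∧ x2) → x4) = False ↔ True = False
x6 ↔ x4 = True ↔ True = True
(x6 ↔ x4) ∧ x6 = True ∧ True = True
(x3 ↔ ((x3 ∧ x2) → x4)) → ((x6 ↔ x4) ∧ x6) = False → True = True
x5 ↔ x2 = True ↔ False = False
x1 ⊕ x5 = False ⊕ True = True
(x1 ⊕ x5) ∨ x1 = True ∨ False = True
((x1 ⊕ x5) ∨ x1) ⊕ x3 = True ⊕ False = True
(x5 ↔ x2) ⊕ (((x1 ⊕ x5) ∨ x1) ⊕ x3) = False ⊕ True = True
((x3 ↔ ((x3 ∧ x2) → x4)) → ((x6 ↔ x4) ∧ x6)) ↔ ((x5 ↔ x2) ⊕ (((x1 ⊕ x5) ∨ x1) ⊕ x3)) = True ↔ True = True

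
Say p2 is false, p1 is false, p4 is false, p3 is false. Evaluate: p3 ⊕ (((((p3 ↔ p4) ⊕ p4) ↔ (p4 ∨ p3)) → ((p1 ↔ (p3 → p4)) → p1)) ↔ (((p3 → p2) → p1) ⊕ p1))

Substituting p2=False, p1=False, p4=False, p3=False:
p3 ↔ p4 = False ↔ False = True
(p3 ↔ p4) ⊕ p4 = True ⊕ False = True
p4 ∨ p3 = False ∨ False = False
((p3 ↔ p4) ⊕ p4) ↔ (p4 ∨ p3) = True ↔ False = False
p3 → p4 = False → False = True
p1 ↔ (p3 → p4) = False ↔ True = False
(p1 ↔ (p3 → p4)) → p1 = False → False = True
(((p3 ↔ p4) ⊕ p4) ↔ (p4 ∨ p3)) → ((p1 ↔ (p3 → p4)) → p1) = False → True = True
p3 → p2 = False → False = True
(p3 → p2) → p1 = True → False = False
((p3 → p2) → p1) ⊕ p1 = False ⊕ False = False
((((p3 ↔ p4) ⊕ p4) ↔ (p4 ∨ p3)) → ((p1 ↔ (p3 → p4)) → p1)) ↔ (((p3 → p2) → p1) ⊕ p1) = True ↔ False = False
p3 ⊕ (((((p3 ↔ p4) ⊕ p4) ↔ (p4 ∨ p3)) → ((p1 ↔ (p3 → p4)) → p1)) ↔ (((p3 → p2) → p1) ⊕ p1)) = False ⊕ False = False

False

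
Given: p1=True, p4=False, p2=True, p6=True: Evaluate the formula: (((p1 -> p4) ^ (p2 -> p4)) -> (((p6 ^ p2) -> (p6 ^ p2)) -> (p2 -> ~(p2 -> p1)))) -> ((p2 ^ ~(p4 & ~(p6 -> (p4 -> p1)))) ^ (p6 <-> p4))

Substituting p1=True, p4=False, p2=True, p6=True:
p1 -> p4 = True -> False = False
p2 -> p4 = True -> False = False
(p1 -> p4) ^ (p2 -> p4) = False ^ False = False
p6 ^ p2 = True ^ True = False
p6 ^ p2 = True ^ True = False
(p6 ^ p2) -> (p6 ^ p2) = False -> False = True
p2 -> p1 = True -> True = True
~(p2 -> p1) = ~True = False
p2 -> ~(p2 -> p1) = True -> False = False
((p6 ^ p2) -> (p6 ^ p2)) -> (p2 -> ~(p2 -> p1)) = True -> False = False
((p1 -> p4) ^ (p2 -> p4)) -> (((p6 ^ p2) -> (p6 ^ p2)) -> (p2 -> ~(p2 -> p1))) = False -> False = True
p4 -> p1 = False -> True = True
p6 -> (p4 -> p1) = True -> True = True
~(p6 -> (p4 -> p1)) = ~True = False
p4 & ~(p6 -> (p4 -> p1)) = False & False = False
~(p4 & ~(p6 -> (p4 -> p1))) = ~False = True
p2 ^ ~(p4 & ~(p6 -> (p4 -> p1))) = True ^ True = False
p6 <-> p4 = True <-> False = False
(p2 ^ ~(p4 & ~(p6 -> (p4 -> p1)))) ^ (p6 <-> p4) = False ^ False = False
(((p1 -> p4) ^ (p2 -> p4)) -> (((p6 ^ p2) -> (p6 ^ p2)) -> (p2 -> ~(p2 -> p1)))) -> ((p2 ^ ~(p4 & ~(p6 -> (p4 -> p1)))) ^ (p6 <-> p4)) = True -> False = False

False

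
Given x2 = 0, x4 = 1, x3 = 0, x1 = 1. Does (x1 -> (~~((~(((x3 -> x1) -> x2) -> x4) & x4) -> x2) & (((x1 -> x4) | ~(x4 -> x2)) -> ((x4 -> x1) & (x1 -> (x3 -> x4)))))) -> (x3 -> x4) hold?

x3 -> x1 = 0 -> 1 = 1
(x3 -> x1) -> x2 = 1 -> 0 = 0
((x3 -> x1) -> x2) -> x4 = 0 -> 1 = 1
~(((x3 -> x1) -> x2) -> x4) = ~1 = 0
~(((x3 -> x1) -> x2) -> x4) & x4 = 0 & 1 = 0
(~(((x3 -> x1) -> x2) -> x4) & x4) -> x2 = 0 -> 0 = 1
~((~(((x3 -> x1) -> x2) -> x4) & x4) -> x2) = ~1 = 0
~~((~(((x3 -> x1) -> x2) -> x4) & x4) -> x2) = ~0 = 1
x1 -> x4 = 1 -> 1 = 1
x4 -> x2 = 1 -> 0 = 0
~(x4 -> x2) = ~0 = 1
(x1 -> x4) | ~(x4 -> x2) = 1 | 1 = 1
x4 -> x1 = 1 -> 1 = 1
x3 -> x4 = 0 -> 1 = 1
x1 -> (x3 -> x4) = 1 -> 1 = 1
(x4 -> x1) & (x1 -> (x3 -> x4)) = 1 & 1 = 1
((x1 -> x4) | ~(x4 -> x2)) -> ((x4 -> x1) & (x1 -> (x3 -> x4))) = 1 -> 1 = 1
~~((~(((x3 -> x1) -> x2) -> x4) & x4) -> x2) & (((x1 -> x4) | ~(x4 -> x2)) -> ((x4 -> x1) & (x1 -> (x3 -> x4)))) = 1 & 1 = 1
x1 -> (~~((~(((x3 -> x1) -> x2) -> x4) & x4) -> x2) & (((x1 -> x4) | ~(x4 -> x2)) -> ((x4 -> x1) & (x1 -> (x3 -> x4))))) = 1 -> 1 = 1
x3 -> x4 = 0 -> 1 = 1
(x1 -> (~~((~(((x3 -> x1) -> x2) -> x4) & x4) -> x2) & (((x1 -> x4) | ~(x4 -> x2)) -> ((x4 -> x1) & (x1 -> (x3 -> x4)))))) -> (x3 -> x4) = 1 -> 1 = 1

1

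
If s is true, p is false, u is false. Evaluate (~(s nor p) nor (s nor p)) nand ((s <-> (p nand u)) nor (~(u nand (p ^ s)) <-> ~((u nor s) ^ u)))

True

s nor p = True nor False = False
~(s nor p) = ~False = True
s nor p = True nor False = False
~(s nor p) nor (s nor p) = True nor False = False
p nand u = False nand False = True
s <-> (p nand u) = True <-> True = True
p ^ s = False ^ True = True
u nand (p ^ s) = False nand True = True
~(u nand (p ^ s)) = ~True = False
u nor s = False nor True = False
(u nor s) ^ u = False ^ False = False
~((u nor s) ^ u) = ~False = True
~(u nand (p ^ s)) <-> ~((u nor s) ^ u) = False <-> True = False
(s <-> (p nand u)) nor (~(u nand (p ^ s)) <-> ~((u nor s) ^ u)) = True nor False = False
(~(s nor p) nor (s nor p)) nand ((s <-> (p nand u)) nor (~(u nand (p ^ s)) <-> ~((u nor s) ^ u))) = False nand False = True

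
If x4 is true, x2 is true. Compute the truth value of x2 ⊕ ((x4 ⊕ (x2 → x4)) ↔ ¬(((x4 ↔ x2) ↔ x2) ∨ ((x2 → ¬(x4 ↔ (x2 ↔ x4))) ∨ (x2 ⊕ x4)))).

Substituting x4=True, x2=True:
x2 → x4 = True → True = True
x4 ⊕ (x2 → x4) = True ⊕ True = False
x4 ↔ x2 = True ↔ True = True
(x4 ↔ x2) ↔ x2 = True ↔ True = True
x2 ↔ x4 = True ↔ True = True
x4 ↔ (x2 ↔ x4) = True ↔ True = True
¬(x4 ↔ (x2 ↔ x4)) = ¬True = False
x2 → ¬(x4 ↔ (x2 ↔ x4)) = True → False = False
x2 ⊕ x4 = True ⊕ True = False
(x2 → ¬(x4 ↔ (x2 ↔ x4))) ∨ (x2 ⊕ x4) = False ∨ False = False
((x4 ↔ x2) ↔ x2) ∨ ((x2 → ¬(x4 ↔ (x2 ↔ x4))) ∨ (x2 ⊕ x4)) = True ∨ False = True
¬(((x4 ↔ x2) ↔ x2) ∨ ((x2 → ¬(x4 ↔ (x2 ↔ x4))) ∨ (x2 ⊕ x4))) = ¬True = False
(x4 ⊕ (x2 → x4)) ↔ ¬(((x4 ↔ x2) ↔ x2) ∨ ((x2 → ¬(x4 ↔ (x2 ↔ x4))) ∨ (x2 ⊕ x4))) = False ↔ False = True
x2 ⊕ ((x4 ⊕ (x2 → x4)) ↔ ¬(((x4 ↔ x2) ↔ x2) ∨ ((x2 → ¬(x4 ↔ (x2 ↔ x4))) ∨ (x2 ⊕ x4)))) = True ⊕ True = False

False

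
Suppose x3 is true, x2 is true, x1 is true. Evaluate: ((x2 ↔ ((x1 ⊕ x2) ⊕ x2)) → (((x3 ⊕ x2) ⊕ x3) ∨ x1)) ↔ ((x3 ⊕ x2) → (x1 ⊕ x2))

T

x1 ⊕ x2 = T ⊕ T = F
(x1 ⊕ x2) ⊕ x2 = F ⊕ T = T
x2 ↔ ((x1 ⊕ x2) ⊕ x2) = T ↔ T = T
x3 ⊕ x2 = T ⊕ T = F
(x3 ⊕ x2) ⊕ x3 = F ⊕ T = T
((x3 ⊕ x2) ⊕ x3) ∨ x1 = T ∨ T = T
(x2 ↔ ((x1 ⊕ x2) ⊕ x2)) → (((x3 ⊕ x2) ⊕ x3) ∨ x1) = T → T = T
x3 ⊕ x2 = T ⊕ T = F
x1 ⊕ x2 = T ⊕ T = F
(x3 ⊕ x2) → (x1 ⊕ x2) = F → F = T
((x2 ↔ ((x1 ⊕ x2) ⊕ x2)) → (((x3 ⊕ x2) ⊕ x3) ∨ x1)) ↔ ((x3 ⊕ x2) → (x1 ⊕ x2)) = T ↔ T = T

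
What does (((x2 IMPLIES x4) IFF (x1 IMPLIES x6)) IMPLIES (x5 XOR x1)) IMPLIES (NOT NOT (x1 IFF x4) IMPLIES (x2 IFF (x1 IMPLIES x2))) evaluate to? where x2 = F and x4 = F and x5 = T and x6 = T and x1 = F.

x2 IMPLIES x4 = F IMPLIES F = T
x1 IMPLIES x6 = F IMPLIES T = T
(x2 IMPLIES x4) IFF (x1 IMPLIES x6) = T IFF T = T
x5 XOR x1 = T XOR F = T
((x2 IMPLIES x4) IFF (x1 IMPLIES x6)) IMPLIES (x5 XOR x1) = T IMPLIES T = T
x1 IFF x4 = F IFF F = T
NOT (x1 IFF x4) = NOT T = F
NOT NOT (x1 IFF x4) = NOT F = T
x1 IMPLIES x2 = F IMPLIES F = T
x2 IFF (x1 IMPLIES x2) = F IFF T = F
NOT NOT (x1 IFF x4) IMPLIES (x2 IFF (x1 IMPLIES x2)) = T IMPLIES F = F
(((x2 IMPLIES x4) IFF (x1 IMPLIES x6)) IMPLIES (x5 XOR x1)) IMPLIES (NOT NOT (x1 IFF x4) IMPLIES (x2 IFF (x1 IMPLIES x2))) = T IMPLIES F = F

F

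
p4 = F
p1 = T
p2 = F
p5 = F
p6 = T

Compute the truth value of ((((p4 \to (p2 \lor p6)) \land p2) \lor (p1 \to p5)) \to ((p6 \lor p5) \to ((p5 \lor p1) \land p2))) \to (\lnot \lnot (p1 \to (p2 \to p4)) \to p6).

T

p2 \lor p6 = F \lor T = T
p4 \to (p2 \lor p6) = F \to T = T
(p4 \to (p2 \lor p6)) \land p2 = T \land F = F
p1 \to p5 = T \to F = F
((p4 \to (p2 \lor p6)) \land p2) \lor (p1 \to p5) = F \lor F = F
p6 \lor p5 = T \lor F = T
p5 \lor p1 = F \lor T = T
(p5 \lor p1) \land p2 = T \land F = F
(p6 \lor p5) \to ((p5 \lor p1) \land p2) = T \to F = F
(((p4 \to (p2 \lor p6)) \land p2) \lor (p1 \to p5)) \to ((p6 \lor p5) \to ((p5 \lor p1) \land p2)) = F \to F = T
p2 \to p4 = F \to F = T
p1 \to (p2 \to p4) = T \to T = T
\lnot (p1 \to (p2 \to p4)) = \lnot T = F
\lnot \lnot (p1 \to (p2 \to p4)) = \lnot F = T
\lnot \lnot (p1 \to (p2 \to p4)) \to p6 = T \to T = T
((((p4 \to (p2 \lor p6)) \land p2) \lor (p1 \to p5)) \to ((p6 \lor p5) \to ((p5 \lor p1) \land p2))) \to (\lnot \lnot (p1 \to (p2 \to p4)) \to p6) = T \to T = T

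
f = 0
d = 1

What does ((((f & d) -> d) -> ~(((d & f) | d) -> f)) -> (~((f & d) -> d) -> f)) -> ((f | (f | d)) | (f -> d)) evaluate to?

1

Substituting f=0, d=1:
f & d = 0 & 1 = 0
(f & d) -> d = 0 -> 1 = 1
d & f = 1 & 0 = 0
(d & f) | d = 0 | 1 = 1
((d & f) | d) -> f = 1 -> 0 = 0
~(((d & f) | d) -> f) = ~0 = 1
((f & d) -> d) -> ~(((d & f) | d) -> f) = 1 -> 1 = 1
f & d = 0 & 1 = 0
(f & d) -> d = 0 -> 1 = 1
~((f & d) -> d) = ~1 = 0
~((f & d) -> d) -> f = 0 -> 0 = 1
(((f & d) -> d) -> ~(((d & f) | d) -> f)) -> (~((f & d) -> d) -> f) = 1 -> 1 = 1
f | d = 0 | 1 = 1
f | (f | d) = 0 | 1 = 1
f -> d = 0 -> 1 = 1
(f | (f | d)) | (f -> d) = 1 | 1 = 1
((((f & d) -> d) -> ~(((d & f) | d) -> f)) -> (~((f & d) -> d) -> f)) -> ((f | (f | d)) | (f -> d)) = 1 -> 1 = 1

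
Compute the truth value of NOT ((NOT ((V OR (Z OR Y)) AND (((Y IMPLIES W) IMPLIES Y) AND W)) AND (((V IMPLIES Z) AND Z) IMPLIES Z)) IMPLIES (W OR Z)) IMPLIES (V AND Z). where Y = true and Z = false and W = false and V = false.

Substituting Y=true, Z=false, W=false, V=false:
Z OR Y = false OR true = true
V OR (Z OR Y) = false OR true = true
Y IMPLIES W = true IMPLIES false = false
(Y IMPLIES W) IMPLIES Y = false IMPLIES true = true
((Y IMPLIES W) IMPLIES Y) AND W = true AND false = false
(V OR (Z OR Y)) AND (((Y IMPLIES W) IMPLIES Y) AND W) = true AND false = false
NOT ((V OR (Z OR Y)) AND (((Y IMPLIES W) IMPLIES Y) AND W)) = NOT false = true
V IMPLIES Z = false IMPLIES false = true
(V IMPLIES Z) AND Z = true AND false = false
((V IMPLIES Z) AND Z) IMPLIES Z = false IMPLIES false = true
NOT ((V OR (Z OR Y)) AND (((Y IMPLIES W) IMPLIES Y) AND W)) AND (((V IMPLIES Z) AND Z) IMPLIES Z) = true AND true = true
W OR Z = false OR false = false
(NOT ((V OR (Z OR Y)) AND (((Y IMPLIES W) IMPLIES Y) AND W)) AND (((V IMPLIES Z) AND Z) IMPLIES Z)) IMPLIES (W OR Z) = true IMPLIES false = false
NOT ((NOT ((V OR (Z OR Y)) AND (((Y IMPLIES W) IMPLIES Y) AND W)) AND (((V IMPLIES Z) AND Z) IMPLIES Z)) IMPLIES (W OR Z)) = NOT false = true
V AND Z = false AND false = false
NOT ((NOT ((V OR (Z OR Y)) AND (((Y IMPLIES W) IMPLIES Y) AND W)) AND (((V IMPLIES Z) AND Z) IMPLIES Z)) IMPLIES (W OR Z)) IMPLIES (V AND Z) = true IMPLIES false = false

false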